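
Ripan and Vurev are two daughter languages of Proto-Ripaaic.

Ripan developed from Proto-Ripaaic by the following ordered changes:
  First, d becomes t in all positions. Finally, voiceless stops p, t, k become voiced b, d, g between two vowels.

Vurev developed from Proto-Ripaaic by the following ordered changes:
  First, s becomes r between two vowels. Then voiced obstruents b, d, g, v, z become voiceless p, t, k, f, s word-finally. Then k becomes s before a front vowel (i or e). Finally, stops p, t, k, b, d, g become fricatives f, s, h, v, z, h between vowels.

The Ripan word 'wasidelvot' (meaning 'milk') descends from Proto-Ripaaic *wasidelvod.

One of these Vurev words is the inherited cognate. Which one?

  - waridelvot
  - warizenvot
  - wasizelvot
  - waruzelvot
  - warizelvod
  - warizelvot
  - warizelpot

warizelvot

Vurev: start from *wasidelvod.
  rule 1 (rhotacism): wasidelvod → waridelvod
  rule 2 (final devoicing): waridelvod → waridelvot
  rule 3: no change — waridelvot
  rule 4 (intervocalic lenition): waridelvot → warizelvot
  ⇒ Vurev warizelvot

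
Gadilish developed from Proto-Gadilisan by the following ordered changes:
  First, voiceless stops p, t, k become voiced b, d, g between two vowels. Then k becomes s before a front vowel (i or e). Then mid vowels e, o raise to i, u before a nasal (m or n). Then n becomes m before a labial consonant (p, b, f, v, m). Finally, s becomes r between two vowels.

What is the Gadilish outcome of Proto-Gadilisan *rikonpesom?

Gadilish: *rikonpesom
  rikonpesom → rigonpesom   [intervocalic voicing]
  rigonpesom (rule 2 does not apply)
  rigonpesom → rigunpesum   [pre-nasal raising]
  rigunpesum → rigumpesum   [nasal place assimilation]
  rigumpesum → rigumperum   [rhotacism]
  giving Gadilish rigumperum.

rigumperum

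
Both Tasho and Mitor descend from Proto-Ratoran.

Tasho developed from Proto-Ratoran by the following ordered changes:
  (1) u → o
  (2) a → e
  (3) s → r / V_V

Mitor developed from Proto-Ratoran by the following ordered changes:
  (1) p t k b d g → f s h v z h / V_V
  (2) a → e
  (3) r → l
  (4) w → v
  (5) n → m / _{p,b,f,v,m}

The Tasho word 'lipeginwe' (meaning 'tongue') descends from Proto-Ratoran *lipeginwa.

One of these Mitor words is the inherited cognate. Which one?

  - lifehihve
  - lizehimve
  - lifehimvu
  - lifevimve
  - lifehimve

lifehimve

Mitor: *lipeginwa
  lipeginwa → lifehinwa   [intervocalic lenition]
  lifehinwa → lifehinwe   [vowel merger]
  lifehinwe (rule 3 does not apply)
  lifehinwe → lifehinve   [unconditioned shift]
  lifehinve → lifehimve   [nasal place assimilation]
  giving Mitor lifehimve.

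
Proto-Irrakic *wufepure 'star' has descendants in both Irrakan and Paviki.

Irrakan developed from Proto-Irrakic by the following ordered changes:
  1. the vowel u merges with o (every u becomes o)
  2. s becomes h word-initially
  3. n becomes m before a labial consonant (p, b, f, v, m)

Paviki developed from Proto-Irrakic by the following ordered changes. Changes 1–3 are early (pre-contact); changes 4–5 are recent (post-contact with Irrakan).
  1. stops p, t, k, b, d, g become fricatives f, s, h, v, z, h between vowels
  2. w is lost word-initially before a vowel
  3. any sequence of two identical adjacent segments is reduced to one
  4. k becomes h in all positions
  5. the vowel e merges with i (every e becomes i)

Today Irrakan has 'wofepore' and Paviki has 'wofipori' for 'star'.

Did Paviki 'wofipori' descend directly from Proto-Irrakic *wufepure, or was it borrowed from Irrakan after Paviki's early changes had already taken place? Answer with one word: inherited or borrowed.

borrowed

If inherited, *wufepure would pass through all of Paviki's changes:
Paviki: start from *wufepure.
  rule 1 (intervocalic lenition): wufepure → wufefure
  rule 2 (glide loss): wufefure → ufefure
  rule 3: no change — ufefure
  rule 4: no change — ufefure
  rule 5 (vowel merger): ufefure → ufifuri
  ⇒ Paviki ufifuri
If borrowed from Irrakan 'wofepore' after the early changes, it would undergo only the recent ones:
  rule 4 (unconditioned shift): no change (wofepore)
  rule 5 (vowel merger): wofepore → wofipori
  ⇒ as a loan: wofipori
Paviki 'wofipori' matches the loan outcome 'wofipori', not the inherited 'ufifuri' — it skipped the early Paviki changes, so it was borrowed from Irrakan.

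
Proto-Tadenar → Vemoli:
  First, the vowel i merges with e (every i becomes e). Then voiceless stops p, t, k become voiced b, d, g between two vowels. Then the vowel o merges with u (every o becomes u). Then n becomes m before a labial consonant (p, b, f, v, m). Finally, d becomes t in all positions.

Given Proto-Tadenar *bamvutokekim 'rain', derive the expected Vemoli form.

bamvutugegem

Vemoli: *bamvutokekim > bamvutokekem > bamvudogegem > bamvudugegem > bamvutugegem  (by vowel merger, intervocalic voicing, vowel merger, unconditioned shift)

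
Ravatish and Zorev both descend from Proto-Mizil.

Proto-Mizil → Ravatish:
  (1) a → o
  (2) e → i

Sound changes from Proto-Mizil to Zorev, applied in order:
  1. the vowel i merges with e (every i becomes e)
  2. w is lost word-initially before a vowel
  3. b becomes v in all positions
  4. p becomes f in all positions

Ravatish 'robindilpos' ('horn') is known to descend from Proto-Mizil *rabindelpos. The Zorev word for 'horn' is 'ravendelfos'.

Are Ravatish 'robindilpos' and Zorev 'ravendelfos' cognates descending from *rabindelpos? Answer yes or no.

yes

Derive the expected Zorev reflex of *rabindelpos:
Zorev: *rabindelpos > rabendelpos > ravendelpos > ravendelfos  (by vowel merger, unconditioned shift, unconditioned shift)
Zorev 'ravendelfos' matches the regular reflex exactly, so the pair is cognate.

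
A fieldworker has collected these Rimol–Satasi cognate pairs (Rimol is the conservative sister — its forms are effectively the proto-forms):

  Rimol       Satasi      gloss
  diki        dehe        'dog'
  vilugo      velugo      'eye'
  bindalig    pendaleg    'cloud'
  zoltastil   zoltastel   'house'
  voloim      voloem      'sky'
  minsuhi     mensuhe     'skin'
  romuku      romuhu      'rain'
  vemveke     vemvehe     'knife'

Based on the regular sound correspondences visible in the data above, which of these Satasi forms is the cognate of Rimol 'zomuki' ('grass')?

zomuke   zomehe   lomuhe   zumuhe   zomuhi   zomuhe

zomuhe

diki ~ dehe — Rimol k corresponds to Satasi h between vowels (before a front vowel).
diki ~ dehe, minsuhi ~ mensuhe — Rimol i corresponds to Satasi e word-finally.
Applying these to Rimol 'zomuki':
  zomuki → zomuhi   (k→h between vowels (before a front vowel))
  zomuhi → zomuhe   (i→e word-finally)
So the Satasi cognate is 'zomuhe'.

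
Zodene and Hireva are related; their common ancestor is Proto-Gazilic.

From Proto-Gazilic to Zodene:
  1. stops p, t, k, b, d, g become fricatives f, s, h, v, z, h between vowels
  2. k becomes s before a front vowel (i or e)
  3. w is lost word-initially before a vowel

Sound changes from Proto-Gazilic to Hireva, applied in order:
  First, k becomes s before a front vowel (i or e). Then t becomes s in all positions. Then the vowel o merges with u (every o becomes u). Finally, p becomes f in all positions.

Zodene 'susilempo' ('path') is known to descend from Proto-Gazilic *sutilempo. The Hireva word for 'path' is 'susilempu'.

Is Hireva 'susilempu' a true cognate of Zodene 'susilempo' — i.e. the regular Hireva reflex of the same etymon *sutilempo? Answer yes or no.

no

Derive the expected Hireva reflex of *sutilempo:
Hireva: start from *sutilempo.
  rule 1: no change — sutilempo
  rule 2 (unconditioned shift): sutilempo → susilempo
  rule 3 (vowel merger): susilempo → susilempu
  rule 4 (unconditioned shift): susilempu → susilemfu
  ⇒ Hireva susilemfu
The regular Hireva reflex would be 'susilemfu', but the attested form is 'susilempu'. The correspondence is irregular, so they are not cognates (the Hireva form has a different source).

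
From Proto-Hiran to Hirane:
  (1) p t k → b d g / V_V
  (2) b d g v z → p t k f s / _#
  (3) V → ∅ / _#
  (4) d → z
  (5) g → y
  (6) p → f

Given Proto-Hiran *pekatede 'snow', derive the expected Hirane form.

Hirane: *pekatede > pegadede > pegaded > pegazez > peyazez > feyazez  (by intervocalic voicing, apocope, unconditioned shift, unconditioned shift, unconditioned shift)

feyazez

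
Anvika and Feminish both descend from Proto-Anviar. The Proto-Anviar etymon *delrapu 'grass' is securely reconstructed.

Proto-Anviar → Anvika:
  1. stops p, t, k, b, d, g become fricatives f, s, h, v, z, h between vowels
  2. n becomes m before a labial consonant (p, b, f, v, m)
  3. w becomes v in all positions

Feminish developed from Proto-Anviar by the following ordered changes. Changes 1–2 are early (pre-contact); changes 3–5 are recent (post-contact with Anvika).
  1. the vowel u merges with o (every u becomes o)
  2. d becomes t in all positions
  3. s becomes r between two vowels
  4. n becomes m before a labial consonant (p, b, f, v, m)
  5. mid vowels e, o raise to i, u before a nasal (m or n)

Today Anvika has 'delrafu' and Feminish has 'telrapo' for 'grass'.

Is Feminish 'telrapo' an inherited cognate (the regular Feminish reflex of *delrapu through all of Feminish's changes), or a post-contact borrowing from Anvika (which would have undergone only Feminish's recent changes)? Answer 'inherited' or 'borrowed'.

If inherited, *delrapu would pass through all of Feminish's changes:
Feminish: *delrapu
  delrapu → delrapo   [vowel merger]
  delrapo → telrapo   [unconditioned shift]
  telrapo (rule 3 does not apply)
  telrapo (rule 4 does not apply)
  telrapo (rule 5 does not apply)
  giving Feminish telrapo.
If borrowed from Anvika 'delrafu' after the early changes, it would undergo only the recent ones:
  rule 3 (rhotacism): no change (delrafu)
  rule 4 (nasal place assimilation): no change (delrafu)
  rule 5 (pre-nasal raising): no change (delrafu)
  ⇒ as a loan: delrafu
Feminish 'telrapo' matches the inherited outcome exactly, so it is an inherited cognate, not a loan.

inherited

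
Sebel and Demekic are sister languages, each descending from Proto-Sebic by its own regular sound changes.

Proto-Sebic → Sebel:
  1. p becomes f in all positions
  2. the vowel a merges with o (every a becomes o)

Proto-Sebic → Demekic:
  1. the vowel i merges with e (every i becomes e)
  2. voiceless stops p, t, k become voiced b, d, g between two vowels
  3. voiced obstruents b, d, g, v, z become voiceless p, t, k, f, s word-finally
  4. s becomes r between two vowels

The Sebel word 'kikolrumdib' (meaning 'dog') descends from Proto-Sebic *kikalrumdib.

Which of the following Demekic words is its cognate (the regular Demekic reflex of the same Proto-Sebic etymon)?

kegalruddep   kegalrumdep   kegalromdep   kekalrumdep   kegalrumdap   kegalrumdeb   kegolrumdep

kegalrumdep

Demekic: *kikalrumdib
  kikalrumdib → kekalrumdeb   [vowel merger]
  kekalrumdeb → kegalrumdeb   [intervocalic voicing]
  kegalrumdeb → kegalrumdep   [final devoicing]
  kegalrumdep (rule 4 does not apply)
  giving Demekic kegalrumdep.
The other candidates each miss or misapply at least one Demekic change.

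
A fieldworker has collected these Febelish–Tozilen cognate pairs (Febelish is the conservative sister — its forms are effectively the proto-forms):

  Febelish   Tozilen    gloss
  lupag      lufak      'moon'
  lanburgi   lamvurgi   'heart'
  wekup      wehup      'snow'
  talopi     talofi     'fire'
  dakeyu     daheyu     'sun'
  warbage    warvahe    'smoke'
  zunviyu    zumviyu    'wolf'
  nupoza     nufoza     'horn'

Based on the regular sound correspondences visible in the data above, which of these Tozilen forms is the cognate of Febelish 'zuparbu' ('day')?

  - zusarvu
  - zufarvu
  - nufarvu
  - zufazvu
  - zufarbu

zufarvu

lupag ~ lufak — Febelish p corresponds to Tozilen f between vowels (before a back vowel).
lanburgi ~ lamvurgi — Febelish b corresponds to Tozilen v after a consonant, before a back vowel.
Applying these to Febelish 'zuparbu':
  zuparbu → zufarbu   (p→f between vowels (before a back vowel))
  zufarbu → zufarvu   (b→v after a consonant, before a back vowel)
So the Tozilen cognate is 'zufarvu'.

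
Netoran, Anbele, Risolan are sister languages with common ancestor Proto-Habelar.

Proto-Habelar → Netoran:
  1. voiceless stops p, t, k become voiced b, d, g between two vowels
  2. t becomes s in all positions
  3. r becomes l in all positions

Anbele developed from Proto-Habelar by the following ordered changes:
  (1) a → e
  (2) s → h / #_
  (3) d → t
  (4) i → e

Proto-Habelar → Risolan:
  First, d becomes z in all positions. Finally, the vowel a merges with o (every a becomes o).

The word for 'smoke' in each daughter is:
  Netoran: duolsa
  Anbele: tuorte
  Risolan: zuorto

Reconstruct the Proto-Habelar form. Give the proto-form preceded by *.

Position 5: Netoran has s, Anbele has t, Risolan has t. Risolan preserves t here (none of its changes turn any other segment into t), so the proto-segment is *t.
Position 4: Netoran has l, Anbele has r, Risolan has r. Anbele preserves r here (none of its changes turn any other segment into r), so the proto-segment is *r.
Continuing position by position gives *duorta; check it forward:
Netoran: *duorta
  duorta (rule 1 does not apply)
  duorta → duorsa   [unconditioned shift]
  duorsa → duolsa   [unconditioned shift]
  giving Netoran duolsa.
Anbele: start from *duorta.
  rule 1 (vowel merger): duorta → duorte
  rule 2: no change — duorte
  rule 3 (unconditioned shift): duorte → tuorte
  rule 4: no change — tuorte
  ⇒ Anbele tuorte
Risolan: *duorta > zuorta > zuorto  (by unconditioned shift, vowel merger)
No other proto-form is consistent with every reflex, so the reconstruction is *duorta.

*duorta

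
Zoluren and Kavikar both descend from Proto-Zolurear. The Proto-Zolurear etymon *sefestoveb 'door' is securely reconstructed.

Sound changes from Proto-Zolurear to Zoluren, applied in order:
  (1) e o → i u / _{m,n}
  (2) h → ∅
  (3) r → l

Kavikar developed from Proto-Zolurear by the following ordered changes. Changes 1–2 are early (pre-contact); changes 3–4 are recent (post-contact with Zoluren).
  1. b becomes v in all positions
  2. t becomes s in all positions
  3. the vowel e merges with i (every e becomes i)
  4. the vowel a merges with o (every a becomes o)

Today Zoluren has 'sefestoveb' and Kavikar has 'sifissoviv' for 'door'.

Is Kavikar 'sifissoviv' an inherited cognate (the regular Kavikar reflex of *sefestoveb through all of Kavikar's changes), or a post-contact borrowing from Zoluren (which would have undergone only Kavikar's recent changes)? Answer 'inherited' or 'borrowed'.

inherited

If inherited, *sefestoveb would pass through all of Kavikar's changes:
Kavikar: *sefestoveb
  sefestoveb → sefestovev   [unconditioned shift]
  sefestovev → sefessovev   [unconditioned shift]
  sefessovev → sifissoviv   [vowel merger]
  sifissoviv (rule 4 does not apply)
  giving Kavikar sifissoviv.
If borrowed from Zoluren 'sefestoveb' after the early changes, it would undergo only the recent ones:
  rule 3 (vowel merger): sefestoveb → sifistovib
  rule 4 (vowel merger): no change (sifistovib)
  ⇒ as a loan: sifistovib
Kavikar 'sifissoviv' matches the inherited outcome exactly, so it is an inherited cognate, not a loan.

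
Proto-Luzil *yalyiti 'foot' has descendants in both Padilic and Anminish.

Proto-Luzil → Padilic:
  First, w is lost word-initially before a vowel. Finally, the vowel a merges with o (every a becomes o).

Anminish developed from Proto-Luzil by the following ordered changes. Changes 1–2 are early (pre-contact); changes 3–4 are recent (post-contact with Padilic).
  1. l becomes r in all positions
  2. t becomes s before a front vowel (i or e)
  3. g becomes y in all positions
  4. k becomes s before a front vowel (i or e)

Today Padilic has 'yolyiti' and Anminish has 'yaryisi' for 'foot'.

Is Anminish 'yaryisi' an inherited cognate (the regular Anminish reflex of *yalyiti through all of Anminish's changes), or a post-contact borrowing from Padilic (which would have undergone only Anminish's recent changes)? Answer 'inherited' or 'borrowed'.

If inherited, *yalyiti would pass through all of Anminish's changes:
Anminish: start from *yalyiti.
  rule 1 (unconditioned shift): yalyiti → yaryiti
  rule 2 (palatalisation): yaryiti → yaryisi
  rule 3: no change — yaryisi
  rule 4: no change — yaryisi
  ⇒ Anminish yaryisi
If borrowed from Padilic 'yolyiti' after the early changes, it would undergo only the recent ones:
  rule 3 (unconditioned shift): no change (yolyiti)
  rule 4 (palatalisation): no change (yolyiti)
  ⇒ as a loan: yolyiti
Anminish 'yaryisi' matches the inherited outcome exactly, so it is an inherited cognate, not a loan.

inherited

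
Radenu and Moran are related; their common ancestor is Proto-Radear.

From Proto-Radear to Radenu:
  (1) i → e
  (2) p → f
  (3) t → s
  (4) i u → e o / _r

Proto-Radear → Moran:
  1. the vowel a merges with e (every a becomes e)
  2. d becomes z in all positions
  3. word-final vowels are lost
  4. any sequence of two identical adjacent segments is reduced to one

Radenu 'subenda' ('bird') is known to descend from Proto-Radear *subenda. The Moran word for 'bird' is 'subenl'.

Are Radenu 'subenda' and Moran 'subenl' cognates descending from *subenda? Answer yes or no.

no

Derive the expected Moran reflex of *subenda:
Moran: start from *subenda.
  rule 1 (vowel merger): subenda → subende
  rule 2 (unconditioned shift): subende → subenze
  rule 3 (apocope): subenze → subenz
  rule 4: no change — subenz
  ⇒ Moran subenz
The regular Moran reflex would be 'subenz', but the attested form is 'subenl'. The correspondence is irregular, so they are not cognates (the Moran form has a different source).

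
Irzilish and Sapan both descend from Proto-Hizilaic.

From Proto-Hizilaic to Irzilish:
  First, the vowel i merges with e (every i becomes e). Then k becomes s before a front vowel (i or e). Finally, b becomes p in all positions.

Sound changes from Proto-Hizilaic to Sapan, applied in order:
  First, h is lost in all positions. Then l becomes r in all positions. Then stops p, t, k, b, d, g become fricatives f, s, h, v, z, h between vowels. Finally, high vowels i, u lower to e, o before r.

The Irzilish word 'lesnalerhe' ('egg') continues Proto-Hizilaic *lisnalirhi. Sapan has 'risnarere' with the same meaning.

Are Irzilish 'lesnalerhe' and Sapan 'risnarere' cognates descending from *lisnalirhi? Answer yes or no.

Derive the expected Sapan reflex of *lisnalirhi:
Sapan: *lisnalirhi > lisnaliri > risnariri > risnareri  (by h-loss, unconditioned shift, pre-rhotic lowering)
The regular Sapan reflex would be 'risnareri', but the attested form is 'risnarere'. The correspondence is irregular, so they are not cognates (the Sapan form has a different source).

no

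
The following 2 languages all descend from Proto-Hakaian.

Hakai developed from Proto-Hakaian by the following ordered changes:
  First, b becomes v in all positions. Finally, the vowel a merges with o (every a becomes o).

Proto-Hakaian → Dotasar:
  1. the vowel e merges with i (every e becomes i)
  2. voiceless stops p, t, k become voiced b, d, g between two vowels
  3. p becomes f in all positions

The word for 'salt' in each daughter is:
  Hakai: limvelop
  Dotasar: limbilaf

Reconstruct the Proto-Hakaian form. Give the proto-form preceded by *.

*limbelap

Position 8: Hakai has p, Dotasar has f. Hakai preserves p here (none of its changes turn any other segment into p), so the proto-segment is *p.
Position 5: Hakai has e, Dotasar has i. Hakai preserves e here (none of its changes turn any other segment into e), so the proto-segment is *e.
Position 7: Hakai has o, Dotasar has a. Dotasar preserves a here (none of its changes turn any other segment into a), so the proto-segment is *a.
This points to *limbelap. Verify forward in each daughter:
Hakai: *limbelap > limvelap > limvelop  (by unconditioned shift, vowel merger)
Dotasar: *limbelap
  limbelap → limbilap   [vowel merger]
  limbilap (rule 2 does not apply)
  limbilap → limbilaf   [unconditioned shift]
  giving Dotasar limbilaf.
*limbelap is the unique common source.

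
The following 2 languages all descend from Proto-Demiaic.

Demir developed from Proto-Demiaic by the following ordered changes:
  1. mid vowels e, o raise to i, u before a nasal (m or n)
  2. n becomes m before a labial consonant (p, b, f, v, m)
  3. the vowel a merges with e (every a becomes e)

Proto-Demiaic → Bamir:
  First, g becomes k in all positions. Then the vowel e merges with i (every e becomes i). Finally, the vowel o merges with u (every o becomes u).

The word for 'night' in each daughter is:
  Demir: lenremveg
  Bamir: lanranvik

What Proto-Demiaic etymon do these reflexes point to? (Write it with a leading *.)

Position 6: Demir has m, Bamir has n. Bamir preserves n here (none of its changes turn any other segment into n), so the proto-segment is *n.
Position 5: Demir has e, Bamir has a. Bamir preserves a here (none of its changes turn any other segment into a), so the proto-segment is *a.
Verify the candidate proto-form against each daughter:
Demir: *lanranveg
  lanranveg (rule 1 does not apply)
  lanranveg → lanramveg   [nasal place assimilation]
  lanramveg → lenremveg   [vowel merger]
  giving Demir lenremveg.
Bamir: start from *lanranveg.
  rule 1 (unconditioned shift): lanranveg → lanranvek
  rule 2 (vowel merger): lanranvek → lanranvik
  rule 3: no change — lanranvik
  ⇒ Bamir lanranvik
Only *lanranveg yields all of Demir lenremveg, Bamir lanranvik.

*lanranveg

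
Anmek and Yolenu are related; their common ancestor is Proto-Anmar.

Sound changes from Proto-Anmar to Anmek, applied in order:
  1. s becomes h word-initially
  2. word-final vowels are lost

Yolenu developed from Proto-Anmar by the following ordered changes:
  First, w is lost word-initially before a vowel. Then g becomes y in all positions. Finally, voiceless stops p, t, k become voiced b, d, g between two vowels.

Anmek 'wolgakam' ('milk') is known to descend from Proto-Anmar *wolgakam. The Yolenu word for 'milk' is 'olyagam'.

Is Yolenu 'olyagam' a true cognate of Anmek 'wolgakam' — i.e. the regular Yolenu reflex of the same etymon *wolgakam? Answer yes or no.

yes

Derive the expected Yolenu reflex of *wolgakam:
Yolenu: *wolgakam
  wolgakam → olgakam   [glide loss]
  olgakam → olyakam   [unconditioned shift]
  olyakam → olyagam   [intervocalic voicing]
  giving Yolenu olyagam.
Yolenu 'olyagam' matches the regular reflex exactly, so the pair is cognate.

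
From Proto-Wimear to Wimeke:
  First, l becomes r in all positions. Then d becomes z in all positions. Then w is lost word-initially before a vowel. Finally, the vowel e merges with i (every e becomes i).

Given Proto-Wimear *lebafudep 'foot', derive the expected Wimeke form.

ribafuzip

Wimeke: *lebafudep > rebafudep > rebafuzep > ribafuzip  (by unconditioned shift, unconditioned shift, vowel merger)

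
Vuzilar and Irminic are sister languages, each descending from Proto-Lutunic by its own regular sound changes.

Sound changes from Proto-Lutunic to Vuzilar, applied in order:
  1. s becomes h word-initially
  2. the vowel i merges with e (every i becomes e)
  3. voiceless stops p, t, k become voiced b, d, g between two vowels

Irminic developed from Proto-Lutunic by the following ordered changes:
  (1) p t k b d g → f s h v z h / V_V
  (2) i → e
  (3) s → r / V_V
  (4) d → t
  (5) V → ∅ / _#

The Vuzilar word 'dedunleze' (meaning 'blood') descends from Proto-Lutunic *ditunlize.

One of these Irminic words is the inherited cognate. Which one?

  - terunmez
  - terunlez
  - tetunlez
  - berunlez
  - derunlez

Irminic: *ditunlize > disunlize > desunleze > derunleze > terunleze > terunlez  (by intervocalic lenition, vowel merger, rhotacism, unconditioned shift, apocope)
The other candidates each miss or misapply at least one Irminic change.

terunlez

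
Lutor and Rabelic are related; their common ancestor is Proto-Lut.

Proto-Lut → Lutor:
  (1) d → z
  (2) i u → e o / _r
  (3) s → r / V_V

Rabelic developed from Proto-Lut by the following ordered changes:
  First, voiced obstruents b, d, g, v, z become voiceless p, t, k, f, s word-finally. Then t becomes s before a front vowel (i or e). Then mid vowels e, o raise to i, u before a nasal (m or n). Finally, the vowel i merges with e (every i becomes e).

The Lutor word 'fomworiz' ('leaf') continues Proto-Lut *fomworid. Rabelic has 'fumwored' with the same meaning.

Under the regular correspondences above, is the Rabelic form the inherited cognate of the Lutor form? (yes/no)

no

Derive the expected Rabelic reflex of *fomworid:
Rabelic: *fomworid
  fomworid → fomworit   [final devoicing]
  fomworit (rule 2 does not apply)
  fomworit → fumworit   [pre-nasal raising]
  fumworit → fumworet   [vowel merger]
  giving Rabelic fumworet.
The regular Rabelic reflex would be 'fumworet', but the attested form is 'fumwored'. The correspondence is irregular, so they are not cognates (the Rabelic form has a different source).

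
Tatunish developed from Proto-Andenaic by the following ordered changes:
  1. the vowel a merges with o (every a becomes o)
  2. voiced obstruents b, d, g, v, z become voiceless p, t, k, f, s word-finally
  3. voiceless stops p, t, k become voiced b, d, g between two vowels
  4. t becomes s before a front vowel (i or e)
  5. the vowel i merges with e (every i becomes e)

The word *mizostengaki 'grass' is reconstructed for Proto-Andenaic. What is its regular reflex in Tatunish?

Tatunish: start from *mizostengaki.
  rule 1 (vowel merger): mizostengaki → mizostengoki
  rule 2: no change — mizostengoki
  rule 3 (intervocalic voicing): mizostengoki → mizostengogi
  rule 4 (palatalisation): mizostengogi → mizossengogi
  rule 5 (vowel merger): mizossengogi → mezossengoge
  ⇒ Tatunish mezossengoge

mezossengoge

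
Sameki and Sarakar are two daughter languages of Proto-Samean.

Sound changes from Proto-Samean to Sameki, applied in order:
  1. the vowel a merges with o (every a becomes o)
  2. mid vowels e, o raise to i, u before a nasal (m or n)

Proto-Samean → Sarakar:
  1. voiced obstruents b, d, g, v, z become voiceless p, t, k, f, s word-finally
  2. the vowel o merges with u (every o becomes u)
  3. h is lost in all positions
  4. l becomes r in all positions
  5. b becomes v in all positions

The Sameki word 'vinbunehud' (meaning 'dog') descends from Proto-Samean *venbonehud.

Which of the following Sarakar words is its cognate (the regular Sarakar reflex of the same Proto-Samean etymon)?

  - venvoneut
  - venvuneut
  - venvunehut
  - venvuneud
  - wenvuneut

venvuneut

Sarakar: *venbonehud > venbonehut > venbunehut > venbuneut > venvuneut  (by final devoicing, vowel merger, h-loss, unconditioned shift)
Among the options, 'venvuneut' alone shows every Sarakar change applied in order.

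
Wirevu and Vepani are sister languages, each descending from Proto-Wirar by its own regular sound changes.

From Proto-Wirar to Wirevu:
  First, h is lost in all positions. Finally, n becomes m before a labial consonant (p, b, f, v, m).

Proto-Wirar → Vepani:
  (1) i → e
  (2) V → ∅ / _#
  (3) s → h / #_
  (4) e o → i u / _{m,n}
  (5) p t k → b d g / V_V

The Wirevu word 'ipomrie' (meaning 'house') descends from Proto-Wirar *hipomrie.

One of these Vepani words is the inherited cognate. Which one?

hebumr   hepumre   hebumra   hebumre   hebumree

Vepani: *hipomrie > hepomree > hepomre > hepumre > hebumre  (by vowel merger, apocope, pre-nasal raising, intervocalic voicing)
Among the options, 'hebumre' alone shows every Vepani change applied in order.

hebumre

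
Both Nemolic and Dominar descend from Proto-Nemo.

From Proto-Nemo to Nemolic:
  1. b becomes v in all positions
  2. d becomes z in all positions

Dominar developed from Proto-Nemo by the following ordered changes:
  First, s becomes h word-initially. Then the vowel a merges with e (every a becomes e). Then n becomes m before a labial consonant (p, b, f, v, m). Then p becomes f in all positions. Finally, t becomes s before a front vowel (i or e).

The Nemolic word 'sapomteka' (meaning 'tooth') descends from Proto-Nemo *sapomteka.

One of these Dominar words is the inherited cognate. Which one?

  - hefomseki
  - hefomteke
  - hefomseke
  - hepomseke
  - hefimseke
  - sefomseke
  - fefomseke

hefomseke

Dominar: *sapomteka > hapomteka > hepomteke > hefomteke > hefomseke  (by debuccalisation, vowel merger, unconditioned shift, palatalisation)
Among the options, 'hefomseke' alone shows every Dominar change applied in order.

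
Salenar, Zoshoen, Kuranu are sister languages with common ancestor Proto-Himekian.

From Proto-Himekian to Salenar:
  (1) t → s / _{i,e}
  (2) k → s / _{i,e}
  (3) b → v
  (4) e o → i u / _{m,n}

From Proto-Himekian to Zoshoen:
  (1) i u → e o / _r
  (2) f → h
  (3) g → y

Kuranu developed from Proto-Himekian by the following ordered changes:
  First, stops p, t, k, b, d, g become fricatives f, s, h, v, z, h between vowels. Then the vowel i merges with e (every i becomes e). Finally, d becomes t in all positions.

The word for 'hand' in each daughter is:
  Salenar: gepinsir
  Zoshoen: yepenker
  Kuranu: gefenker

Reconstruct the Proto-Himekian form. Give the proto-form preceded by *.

*gepenkir

Position 4: Salenar has i, Zoshoen has e, Kuranu has e. Taking the neighbouring segments as reconstructed: Salenar i could go back to *e or *i; Zoshoen e can only go back to *e; Kuranu e could go back to *e or *i — the one source consistent with every daughter is *e.
Position 7: Salenar has i, Zoshoen has e, Kuranu has e. Taking the neighbouring segments as reconstructed: Salenar i can only go back to *i; Zoshoen e could go back to *e or *i; Kuranu e could go back to *e or *i — the one source consistent with every daughter is *i.
Verify the candidate proto-form against each daughter:
Salenar: *gepenkir > gepensir > gepinsir  (by palatalisation, pre-nasal raising)
Zoshoen: start from *gepenkir.
  rule 1 (pre-rhotic lowering): gepenkir → gepenker
  rule 2: no change — gepenker
  rule 3 (unconditioned shift): gepenker → yepenker
  ⇒ Zoshoen yepenker
Kuranu: start from *gepenkir.
  rule 1 (intervocalic lenition): gepenkir → gefenkir
  rule 2 (vowel merger): gefenkir → gefenker
  rule 3: no change — gefenker
  ⇒ Kuranu gefenker
No other proto-form is consistent with every reflex, so the reconstruction is *gepenkir.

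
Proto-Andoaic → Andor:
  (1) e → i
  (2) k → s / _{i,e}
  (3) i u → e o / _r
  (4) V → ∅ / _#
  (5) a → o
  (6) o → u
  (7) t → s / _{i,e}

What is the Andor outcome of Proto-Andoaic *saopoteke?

Andor: *saopoteke
  saopoteke → saopotiki   [vowel merger]
  saopotiki → saopotisi   [palatalisation]
  saopotisi (rule 3 does not apply)
  saopotisi → saopotis   [apocope]
  saopotis → soopotis   [vowel merger]
  soopotis → suuputis   [vowel merger]
  suuputis → suupusis   [palatalisation]
  giving Andor suupusis.

suupusis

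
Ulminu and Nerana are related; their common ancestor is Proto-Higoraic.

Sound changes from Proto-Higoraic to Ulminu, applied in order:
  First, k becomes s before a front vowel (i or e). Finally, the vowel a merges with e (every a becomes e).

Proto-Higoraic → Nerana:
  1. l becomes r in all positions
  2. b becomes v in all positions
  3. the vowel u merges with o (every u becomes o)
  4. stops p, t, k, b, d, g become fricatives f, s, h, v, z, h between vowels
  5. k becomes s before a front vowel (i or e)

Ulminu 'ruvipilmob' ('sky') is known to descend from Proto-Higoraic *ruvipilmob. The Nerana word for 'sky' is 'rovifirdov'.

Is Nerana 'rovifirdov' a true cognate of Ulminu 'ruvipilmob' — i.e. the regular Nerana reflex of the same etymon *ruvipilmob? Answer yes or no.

no

Derive the expected Nerana reflex of *ruvipilmob:
Nerana: start from *ruvipilmob.
  rule 1 (unconditioned shift): ruvipilmob → ruvipirmob
  rule 2 (unconditioned shift): ruvipirmob → ruvipirmov
  rule 3 (vowel merger): ruvipirmov → rovipirmov
  rule 4 (intervocalic lenition): rovipirmov → rovifirmov
  rule 5: no change — rovifirmov
  ⇒ Nerana rovifirmov
The regular Nerana reflex would be 'rovifirmov', but the attested form is 'rovifirdov'. The correspondence is irregular, so they are not cognates (the Nerana form has a different source).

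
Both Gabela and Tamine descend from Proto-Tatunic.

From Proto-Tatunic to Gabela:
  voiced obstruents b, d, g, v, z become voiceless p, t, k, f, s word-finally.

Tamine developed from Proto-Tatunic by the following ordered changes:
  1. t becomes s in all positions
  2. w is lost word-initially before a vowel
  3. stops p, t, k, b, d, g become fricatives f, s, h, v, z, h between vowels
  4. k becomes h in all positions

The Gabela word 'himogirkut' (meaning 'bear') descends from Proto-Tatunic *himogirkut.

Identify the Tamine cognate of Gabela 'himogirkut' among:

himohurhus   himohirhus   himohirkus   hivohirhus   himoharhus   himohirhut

Tamine: *himogirkut > himogirkus > himohirkus > himohirhus  (by unconditioned shift, intervocalic lenition, unconditioned shift)

himohirhus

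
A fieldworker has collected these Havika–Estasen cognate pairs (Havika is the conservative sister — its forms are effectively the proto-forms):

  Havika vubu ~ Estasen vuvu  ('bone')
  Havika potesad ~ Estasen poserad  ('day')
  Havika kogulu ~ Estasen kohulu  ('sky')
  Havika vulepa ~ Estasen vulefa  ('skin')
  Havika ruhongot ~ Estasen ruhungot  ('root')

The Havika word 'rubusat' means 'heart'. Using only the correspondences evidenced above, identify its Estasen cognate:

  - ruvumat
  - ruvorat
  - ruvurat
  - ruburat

ruvurat

vubu ~ vuvu — Havika b corresponds to Estasen v between vowels (before a back vowel).
potesad ~ poserad — Havika s corresponds to Estasen r between vowels (before a back vowel).
Applying these to Havika 'rubusat':
  rubusat → ruvusat   (b→v between vowels (before a back vowel))
  ruvusat → ruvurat   (s→r between vowels (before a back vowel))
So the Estasen cognate is 'ruvurat'.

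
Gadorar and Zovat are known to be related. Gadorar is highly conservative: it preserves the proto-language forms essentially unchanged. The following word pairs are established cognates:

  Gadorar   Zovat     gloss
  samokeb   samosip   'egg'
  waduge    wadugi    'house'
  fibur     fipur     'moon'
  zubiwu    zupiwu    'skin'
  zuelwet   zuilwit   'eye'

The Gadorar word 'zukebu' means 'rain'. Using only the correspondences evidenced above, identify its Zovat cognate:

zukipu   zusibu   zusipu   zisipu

samokeb ~ samosip — Gadorar k corresponds to Zovat s between vowels (before a front vowel).
samokeb ~ samosip — Gadorar e corresponds to Zovat i after a consonant, before a labial obstruent.
fibur ~ fipur — Gadorar b corresponds to Zovat p between vowels (before a back vowel).
Applying these to Gadorar 'zukebu':
  zukebu → zusebu   (k→s between vowels (before a front vowel))
  zusebu → zusibu   (e→i after a consonant, before a labial obstruent)
  zusibu → zusipu   (b→p between vowels (before a back vowel))
So the Zovat cognate is 'zusipu'.

zusipu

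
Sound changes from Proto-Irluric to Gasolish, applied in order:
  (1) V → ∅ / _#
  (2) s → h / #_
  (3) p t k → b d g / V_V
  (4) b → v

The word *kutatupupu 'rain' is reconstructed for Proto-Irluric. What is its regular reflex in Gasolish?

kudaduvup

Gasolish: start from *kutatupupu.
  rule 1 (apocope): kutatupupu → kutatupup
  rule 2: no change — kutatupup
  rule 3 (intervocalic voicing): kutatupup → kudadubup
  rule 4 (unconditioned shift): kudadubup → kudaduvup
  ⇒ Gasolish kudaduvup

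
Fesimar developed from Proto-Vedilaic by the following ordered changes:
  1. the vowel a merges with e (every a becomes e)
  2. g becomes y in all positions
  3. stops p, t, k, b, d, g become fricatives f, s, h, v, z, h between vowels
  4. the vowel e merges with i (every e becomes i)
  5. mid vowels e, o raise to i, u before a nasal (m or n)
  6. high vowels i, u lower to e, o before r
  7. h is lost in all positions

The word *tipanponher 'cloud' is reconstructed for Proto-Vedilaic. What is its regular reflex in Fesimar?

tifinpuner

Fesimar: *tipanponher
  tipanponher → tipenponher   [vowel merger]
  tipenponher (rule 2 does not apply)
  tipenponher → tifenponher   [intervocalic lenition]
  tifenponher → tifinponhir   [vowel merger]
  tifinponhir → tifinpunhir   [pre-nasal raising]
  tifinpunhir → tifinpunher   [pre-rhotic lowering]
  tifinpunher → tifinpuner   [h-loss]
  giving Fesimar tifinpuner.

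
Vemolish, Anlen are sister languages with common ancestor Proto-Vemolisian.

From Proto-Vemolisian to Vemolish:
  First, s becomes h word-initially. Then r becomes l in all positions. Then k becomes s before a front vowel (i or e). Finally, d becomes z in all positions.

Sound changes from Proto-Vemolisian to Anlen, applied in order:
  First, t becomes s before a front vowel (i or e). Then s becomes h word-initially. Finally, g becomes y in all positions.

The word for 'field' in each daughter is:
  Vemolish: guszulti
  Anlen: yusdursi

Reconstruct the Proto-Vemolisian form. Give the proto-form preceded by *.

Position 4: Vemolish has z, Anlen has d. Anlen preserves d here (none of its changes turn any other segment into d), so the proto-segment is *d.
Position 6: Vemolish has l, Anlen has r. Anlen preserves r here (none of its changes turn any other segment into r), so the proto-segment is *r.
This points to *gusdurti. Verify forward in each daughter:
Vemolish: start from *gusdurti.
  rule 1: no change — gusdurti
  rule 2 (unconditioned shift): gusdurti → gusdulti
  rule 3: no change — gusdulti
  rule 4 (unconditioned shift): gusdulti → guszulti
  ⇒ Vemolish guszulti
Anlen: *gusdurti
  gusdurti → gusdursi   [palatalisation]
  gusdursi (rule 2 does not apply)
  gusdursi → yusdursi   [unconditioned shift]
  giving Anlen yusdursi.
No other proto-form is consistent with every reflex, so the reconstruction is *gusdurti.

*gusdurti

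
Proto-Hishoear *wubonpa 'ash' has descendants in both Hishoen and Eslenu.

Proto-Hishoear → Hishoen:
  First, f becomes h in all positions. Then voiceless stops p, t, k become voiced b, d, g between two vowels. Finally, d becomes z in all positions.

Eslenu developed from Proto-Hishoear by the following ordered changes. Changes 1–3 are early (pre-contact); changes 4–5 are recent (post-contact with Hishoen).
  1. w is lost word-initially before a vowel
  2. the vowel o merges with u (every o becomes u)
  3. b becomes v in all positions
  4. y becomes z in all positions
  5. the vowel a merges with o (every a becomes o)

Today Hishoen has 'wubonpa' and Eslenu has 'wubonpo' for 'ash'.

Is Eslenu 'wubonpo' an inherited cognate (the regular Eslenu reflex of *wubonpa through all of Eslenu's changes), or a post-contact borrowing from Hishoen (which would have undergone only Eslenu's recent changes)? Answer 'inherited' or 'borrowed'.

borrowed

If inherited, *wubonpa would pass through all of Eslenu's changes:
Eslenu: *wubonpa > ubonpa > ubunpa > uvunpa > uvunpo  (by glide loss, vowel merger, unconditioned shift, vowel merger)
If borrowed from Hishoen 'wubonpa' after the early changes, it would undergo only the recent ones:
  rule 4 (unconditioned shift): no change (wubonpa)
  rule 5 (vowel merger): wubonpa → wubonpo
  ⇒ as a loan: wubonpo
Eslenu 'wubonpo' matches the loan outcome 'wubonpo', not the inherited 'uvunpo' — it skipped the early Eslenu changes, so it was borrowed from Hishoen.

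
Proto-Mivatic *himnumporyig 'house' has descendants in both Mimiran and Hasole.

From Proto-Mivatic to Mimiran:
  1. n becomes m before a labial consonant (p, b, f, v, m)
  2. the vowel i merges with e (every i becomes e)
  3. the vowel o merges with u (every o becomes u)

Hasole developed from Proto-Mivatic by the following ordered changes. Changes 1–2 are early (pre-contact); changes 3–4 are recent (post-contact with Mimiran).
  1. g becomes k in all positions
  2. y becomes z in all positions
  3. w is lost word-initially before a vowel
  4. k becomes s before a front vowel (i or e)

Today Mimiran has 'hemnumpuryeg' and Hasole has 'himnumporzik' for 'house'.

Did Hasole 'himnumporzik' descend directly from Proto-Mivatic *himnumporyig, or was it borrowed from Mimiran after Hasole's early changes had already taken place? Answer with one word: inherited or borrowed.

inherited

If inherited, *himnumporyig would pass through all of Hasole's changes:
Hasole: *himnumporyig > himnumporyik > himnumporzik  (by unconditioned shift, unconditioned shift)
If borrowed from Mimiran 'hemnumpuryeg' after the early changes, it would undergo only the recent ones:
  rule 3 (glide loss): no change (hemnumpuryeg)
  rule 4 (palatalisation): no change (hemnumpuryeg)
  ⇒ as a loan: hemnumpuryeg
Hasole 'himnumporzik' matches the inherited outcome exactly, so it is an inherited cognate, not a loan.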